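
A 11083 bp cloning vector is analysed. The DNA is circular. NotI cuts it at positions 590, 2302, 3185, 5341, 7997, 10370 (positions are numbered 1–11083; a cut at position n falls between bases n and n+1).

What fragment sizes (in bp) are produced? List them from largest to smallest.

2656, 2373, 2156, 1712, 1303, 883 bp

Circular molecule, 6 cuts → 6 fragments:
  2302 − 590 = 1712 bp
  3185 − 2302 = 883 bp
  5341 − 3185 = 2156 bp
  7997 − 5341 = 2656 bp
  10370 − 7997 = 2373 bp
  wrap: 11083 − 10370 + 590 = 1303 bp
Sorted largest to smallest: 2656, 2373, 2156, 1712, 1303, 883 bp.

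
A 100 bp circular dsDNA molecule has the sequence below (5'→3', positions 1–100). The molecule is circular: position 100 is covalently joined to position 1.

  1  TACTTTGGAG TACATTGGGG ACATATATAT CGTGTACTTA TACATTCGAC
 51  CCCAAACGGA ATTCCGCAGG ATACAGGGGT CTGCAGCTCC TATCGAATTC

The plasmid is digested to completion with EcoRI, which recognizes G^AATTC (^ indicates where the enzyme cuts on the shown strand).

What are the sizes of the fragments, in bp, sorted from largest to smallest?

EcoRI sites (GAATTC) start at positions 59, 95.
EcoRI cuts after the first base of each site, so after positions 59, 95.
Circular molecule, 2 cuts → 2 fragments:
  60–95 → 36 bp
  96–100 then 1–59 → 5 + 59 = 64 bp
Sorted largest to smallest: 64, 36 bp.

64, 36 bp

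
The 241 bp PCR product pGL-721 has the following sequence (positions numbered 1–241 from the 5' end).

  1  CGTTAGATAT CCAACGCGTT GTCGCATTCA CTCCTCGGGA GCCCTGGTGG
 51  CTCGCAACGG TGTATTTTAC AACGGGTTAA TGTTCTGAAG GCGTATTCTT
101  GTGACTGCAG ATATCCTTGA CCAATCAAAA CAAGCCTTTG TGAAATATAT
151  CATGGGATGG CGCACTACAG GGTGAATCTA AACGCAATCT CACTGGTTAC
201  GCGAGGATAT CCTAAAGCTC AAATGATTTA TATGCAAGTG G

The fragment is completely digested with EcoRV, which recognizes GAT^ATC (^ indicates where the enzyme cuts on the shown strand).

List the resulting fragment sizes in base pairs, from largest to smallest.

EcoRV sites (GATATC) start at positions 6, 110, 206.
EcoRV cuts after base 3 of each site, so after positions 8, 112, 208.
Linear molecule, 3 cuts → 4 fragments:
  1–8 → 8 bp
  9–112 → 104 bp
  113–208 → 96 bp
  209–241 → 33 bp
Sorted largest to smallest: 104, 96, 33, 8 bp.

104, 96, 33, 8 bp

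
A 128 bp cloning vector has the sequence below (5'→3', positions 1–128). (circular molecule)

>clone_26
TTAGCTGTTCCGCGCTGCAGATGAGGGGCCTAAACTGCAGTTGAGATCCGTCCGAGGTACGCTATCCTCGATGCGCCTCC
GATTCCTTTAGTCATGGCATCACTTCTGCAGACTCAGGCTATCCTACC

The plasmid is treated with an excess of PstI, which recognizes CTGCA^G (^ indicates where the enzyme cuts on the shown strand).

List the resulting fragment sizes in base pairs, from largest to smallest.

71, 37, 20 bp

PstI sites (CTGCAG) start at positions 15, 35, 106.
PstI cuts after base 5 of each site (before the last base), so after positions 19, 39, 110.
Circular molecule, 3 cuts → 3 fragments:
  20–39 → 20 bp
  40–110 → 71 bp
  111–128 then 1–19 → 18 + 19 = 37 bp
Sorted largest to smallest: 71, 37, 20 bp.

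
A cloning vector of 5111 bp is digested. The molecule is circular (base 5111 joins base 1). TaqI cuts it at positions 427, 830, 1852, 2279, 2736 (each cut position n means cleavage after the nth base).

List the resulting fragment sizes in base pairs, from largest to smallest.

Circular molecule, 5 cuts → 5 fragments:
  830 − 427 = 403 bp
  1852 − 830 = 1022 bp
  2279 − 1852 = 427 bp
  2736 − 2279 = 457 bp
  wrap: 5111 − 2736 + 427 = 2802 bp
Sorted largest to smallest: 2802, 1022, 457, 427, 403 bp.

2802, 1022, 457, 427, 403 bp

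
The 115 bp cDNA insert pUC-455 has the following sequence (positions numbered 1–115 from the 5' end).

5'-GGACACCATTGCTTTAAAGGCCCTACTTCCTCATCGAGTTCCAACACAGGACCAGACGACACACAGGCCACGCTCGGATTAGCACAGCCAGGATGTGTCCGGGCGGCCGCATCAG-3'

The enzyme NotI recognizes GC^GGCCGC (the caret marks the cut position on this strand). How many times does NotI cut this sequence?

GCGGCCGC occurs starting at position 103.
NotI cuts at 1 site.

1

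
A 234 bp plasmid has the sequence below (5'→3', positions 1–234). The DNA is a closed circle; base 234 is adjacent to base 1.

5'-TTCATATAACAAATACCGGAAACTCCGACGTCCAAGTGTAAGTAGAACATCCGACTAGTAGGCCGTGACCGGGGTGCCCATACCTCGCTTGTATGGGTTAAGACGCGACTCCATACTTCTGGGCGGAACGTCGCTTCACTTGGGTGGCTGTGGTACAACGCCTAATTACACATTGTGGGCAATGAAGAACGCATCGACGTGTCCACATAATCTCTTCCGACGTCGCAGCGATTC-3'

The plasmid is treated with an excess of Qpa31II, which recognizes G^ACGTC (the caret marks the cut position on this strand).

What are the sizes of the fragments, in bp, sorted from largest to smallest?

Qpa31II sites (GACGTC) start at positions 27, 219.
Qpa31II cuts after the first base of each site, so after positions 27, 219.
Circular molecule, 2 cuts → 2 fragments:
  28–219 → 192 bp
  220–234 then 1–27 → 15 + 27 = 42 bp
Sorted largest to smallest: 192, 42 bp.

192, 42 bp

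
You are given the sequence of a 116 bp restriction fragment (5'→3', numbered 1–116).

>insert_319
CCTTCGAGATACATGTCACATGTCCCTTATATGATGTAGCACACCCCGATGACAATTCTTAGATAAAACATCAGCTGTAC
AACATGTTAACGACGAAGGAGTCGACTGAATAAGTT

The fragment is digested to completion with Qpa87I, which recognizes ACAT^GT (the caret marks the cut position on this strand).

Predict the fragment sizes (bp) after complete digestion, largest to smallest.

64, 31, 14, 7 bp

Qpa87I sites (ACATGT) start at positions 11, 18, 82.
Qpa87I cuts after base 4 of each site, so after positions 14, 21, 85.
Linear molecule, 3 cuts → 4 fragments:
  1–14 → 14 bp
  15–21 → 7 bp
  22–85 → 64 bp
  86–116 → 31 bp
Sorted largest to smallest: 64, 31, 14, 7 bp.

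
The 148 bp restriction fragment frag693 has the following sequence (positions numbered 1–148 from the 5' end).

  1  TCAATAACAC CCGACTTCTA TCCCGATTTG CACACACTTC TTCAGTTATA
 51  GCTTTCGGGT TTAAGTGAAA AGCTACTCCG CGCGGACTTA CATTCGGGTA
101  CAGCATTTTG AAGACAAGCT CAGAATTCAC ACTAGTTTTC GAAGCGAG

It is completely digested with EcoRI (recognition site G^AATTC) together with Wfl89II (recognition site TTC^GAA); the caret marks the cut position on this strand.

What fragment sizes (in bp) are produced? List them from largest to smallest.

123, 17, 8 bp

The EcoRI site (GAATTC) starts at position 123.
EcoRI cuts after the first base of each site, so after position 123.
The Wfl89II site (TTCGAA) starts at position 138.
Wfl89II cuts after base 3 of each site, so after position 140.
Combined cut positions: 123, 140.
Linear molecule, 2 cuts → 3 fragments:
  1–123 → 123 bp
  124–140 → 17 bp
  141–148 → 8 bp
Sorted largest to smallest: 123, 17, 8 bp.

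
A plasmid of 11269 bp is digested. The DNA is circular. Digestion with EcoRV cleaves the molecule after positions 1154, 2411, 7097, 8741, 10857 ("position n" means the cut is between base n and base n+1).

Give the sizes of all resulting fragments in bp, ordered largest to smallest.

Circular molecule, 5 cuts → 5 fragments:
  2411 − 1154 = 1257 bp
  7097 − 2411 = 4686 bp
  8741 − 7097 = 1644 bp
  10857 − 8741 = 2116 bp
  wrap: 11269 − 10857 + 1154 = 1566 bp
Sorted largest to smallest: 4686, 2116, 1644, 1566, 1257 bp.

4686, 2116, 1644, 1566, 1257 bp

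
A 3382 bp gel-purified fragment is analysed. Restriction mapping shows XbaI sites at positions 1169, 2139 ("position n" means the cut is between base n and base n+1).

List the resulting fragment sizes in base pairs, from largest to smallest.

1243, 1169, 970 bp

Linear molecule, 2 cuts → 3 fragments:
  1169 − 0 = 1169 bp
  2139 − 1169 = 970 bp
  3382 − 2139 = 1243 bp
Sorted largest to smallest: 1243, 1169, 970 bp.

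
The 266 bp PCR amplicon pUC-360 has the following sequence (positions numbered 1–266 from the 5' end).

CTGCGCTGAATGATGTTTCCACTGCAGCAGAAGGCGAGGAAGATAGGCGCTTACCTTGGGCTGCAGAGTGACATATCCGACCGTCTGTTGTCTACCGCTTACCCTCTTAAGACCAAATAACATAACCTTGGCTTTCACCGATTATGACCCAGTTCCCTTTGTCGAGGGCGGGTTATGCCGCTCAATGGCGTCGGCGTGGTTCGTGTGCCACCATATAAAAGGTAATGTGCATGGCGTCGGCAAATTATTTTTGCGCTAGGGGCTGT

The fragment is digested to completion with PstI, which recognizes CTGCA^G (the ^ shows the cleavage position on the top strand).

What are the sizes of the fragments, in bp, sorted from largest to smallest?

PstI sites (CTGCAG) start at positions 22, 61.
PstI cuts after base 5 of each site (before the last base), so after positions 26, 65.
Linear molecule, 2 cuts → 3 fragments:
  1–26 → 26 bp
  27–65 → 39 bp
  66–266 → 201 bp
Sorted largest to smallest: 201, 39, 26 bp.

201, 39, 26 bp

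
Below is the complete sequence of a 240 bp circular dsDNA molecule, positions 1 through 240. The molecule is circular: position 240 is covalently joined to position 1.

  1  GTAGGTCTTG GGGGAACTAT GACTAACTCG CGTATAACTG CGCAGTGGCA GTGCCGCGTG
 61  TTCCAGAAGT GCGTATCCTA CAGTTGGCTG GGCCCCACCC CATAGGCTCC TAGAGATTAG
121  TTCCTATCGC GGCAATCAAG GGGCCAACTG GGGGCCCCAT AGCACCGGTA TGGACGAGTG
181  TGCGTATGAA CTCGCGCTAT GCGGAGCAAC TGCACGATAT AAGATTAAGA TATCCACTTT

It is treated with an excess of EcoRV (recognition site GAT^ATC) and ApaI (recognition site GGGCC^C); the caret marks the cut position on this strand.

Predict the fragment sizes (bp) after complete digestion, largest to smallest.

103, 75, 62 bp

The EcoRV site (GATATC) starts at position 229.
EcoRV cuts after base 3 of each site, so after position 231.
ApaI sites (GGGCCC) start at positions 90, 152.
ApaI cuts after base 5 of each site (before the last base), so after positions 94, 156.
Combined cut positions: 94, 156, 231.
Circular molecule, 3 cuts → 3 fragments:
  95–156 → 62 bp
  157–231 → 75 bp
  232–240 then 1–94 → 9 + 94 = 103 bp
Sorted largest to smallest: 103, 75, 62 bp.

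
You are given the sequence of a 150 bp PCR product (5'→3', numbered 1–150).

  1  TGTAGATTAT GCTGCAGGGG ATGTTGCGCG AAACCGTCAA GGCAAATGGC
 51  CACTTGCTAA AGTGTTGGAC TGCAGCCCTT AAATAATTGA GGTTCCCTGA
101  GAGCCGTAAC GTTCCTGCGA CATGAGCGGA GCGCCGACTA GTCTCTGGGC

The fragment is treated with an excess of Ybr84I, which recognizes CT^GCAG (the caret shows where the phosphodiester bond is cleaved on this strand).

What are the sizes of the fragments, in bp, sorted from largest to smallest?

Ybr84I sites (CTGCAG) start at positions 12, 70.
Ybr84I cuts after base 2 of each site, so after positions 13, 71.
Linear molecule, 2 cuts → 3 fragments:
  1–13 → 13 bp
  14–71 → 58 bp
  72–150 → 79 bp
Sorted largest to smallest: 79, 58, 13 bp.

79, 58, 13 bp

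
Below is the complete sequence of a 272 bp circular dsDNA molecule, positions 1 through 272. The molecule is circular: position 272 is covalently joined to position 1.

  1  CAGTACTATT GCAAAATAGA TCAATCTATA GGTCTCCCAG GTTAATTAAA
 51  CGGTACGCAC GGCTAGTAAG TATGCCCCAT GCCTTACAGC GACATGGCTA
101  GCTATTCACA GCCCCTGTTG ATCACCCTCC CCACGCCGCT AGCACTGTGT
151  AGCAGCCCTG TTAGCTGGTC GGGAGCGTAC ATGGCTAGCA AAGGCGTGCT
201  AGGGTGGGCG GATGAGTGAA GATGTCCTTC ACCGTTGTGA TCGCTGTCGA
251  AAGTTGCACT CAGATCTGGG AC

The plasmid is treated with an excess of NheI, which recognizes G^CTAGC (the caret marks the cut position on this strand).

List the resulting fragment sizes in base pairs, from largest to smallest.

NheI sites (GCTAGC) start at positions 97, 138, 184.
NheI cuts after the first base of each site, so after positions 97, 138, 184.
Circular molecule, 3 cuts → 3 fragments:
  98–138 → 41 bp
  139–184 → 46 bp
  185–272 then 1–97 → 88 + 97 = 185 bp
Sorted largest to smallest: 185, 46, 41 bp.

185, 46, 41 bp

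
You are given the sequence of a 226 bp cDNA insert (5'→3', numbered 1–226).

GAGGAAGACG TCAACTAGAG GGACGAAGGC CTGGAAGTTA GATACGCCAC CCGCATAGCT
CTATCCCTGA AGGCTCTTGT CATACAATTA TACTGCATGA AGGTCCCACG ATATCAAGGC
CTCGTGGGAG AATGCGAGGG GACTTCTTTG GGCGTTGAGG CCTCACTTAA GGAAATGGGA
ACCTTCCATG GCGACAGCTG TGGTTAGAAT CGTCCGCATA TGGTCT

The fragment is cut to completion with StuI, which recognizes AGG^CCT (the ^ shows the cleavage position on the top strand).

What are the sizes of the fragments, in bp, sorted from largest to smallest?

StuI sites (AGGCCT) start at positions 27, 117, 158.
StuI cuts after base 3 of each site, so after positions 29, 119, 160.
Linear molecule, 3 cuts → 4 fragments:
  1–29 → 29 bp
  30–119 → 90 bp
  120–160 → 41 bp
  161–226 → 66 bp
Sorted largest to smallest: 90, 66, 41, 29 bp.

90, 66, 41, 29 bp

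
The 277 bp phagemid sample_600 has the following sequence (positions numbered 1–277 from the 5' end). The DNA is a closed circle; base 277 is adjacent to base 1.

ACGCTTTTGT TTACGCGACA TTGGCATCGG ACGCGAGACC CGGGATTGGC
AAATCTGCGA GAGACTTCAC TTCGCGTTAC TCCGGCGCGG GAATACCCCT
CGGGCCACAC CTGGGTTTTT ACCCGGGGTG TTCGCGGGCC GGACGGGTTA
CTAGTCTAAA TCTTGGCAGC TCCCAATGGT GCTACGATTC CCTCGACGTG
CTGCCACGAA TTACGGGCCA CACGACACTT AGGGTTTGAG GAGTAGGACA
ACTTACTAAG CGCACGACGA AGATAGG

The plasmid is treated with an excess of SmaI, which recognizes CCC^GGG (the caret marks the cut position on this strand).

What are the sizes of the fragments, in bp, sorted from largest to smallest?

194, 83 bp

SmaI sites (CCCGGG) start at positions 39, 122.
SmaI cuts after base 3 of each site, so after positions 41, 124.
Circular molecule, 2 cuts → 2 fragments:
  42–124 → 83 bp
  125–277 then 1–41 → 153 + 41 = 194 bp
Sorted largest to smallest: 194, 83 bp.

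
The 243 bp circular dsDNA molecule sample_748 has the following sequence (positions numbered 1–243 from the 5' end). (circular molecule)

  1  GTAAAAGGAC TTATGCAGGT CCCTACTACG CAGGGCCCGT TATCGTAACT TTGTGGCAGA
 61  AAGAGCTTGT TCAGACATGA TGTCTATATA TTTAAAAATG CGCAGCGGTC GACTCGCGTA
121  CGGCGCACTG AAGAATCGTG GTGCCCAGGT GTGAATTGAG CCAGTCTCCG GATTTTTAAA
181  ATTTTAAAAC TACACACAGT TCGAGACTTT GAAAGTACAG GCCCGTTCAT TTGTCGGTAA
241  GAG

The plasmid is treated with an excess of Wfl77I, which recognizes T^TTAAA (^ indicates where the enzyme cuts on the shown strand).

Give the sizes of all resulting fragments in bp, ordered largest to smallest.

Wfl77I sites (TTTAAA) start at positions 91, 175, 183.
Wfl77I cuts after the first base of each site, so after positions 91, 175, 183.
Circular molecule, 3 cuts → 3 fragments:
  92–175 → 84 bp
  176–183 → 8 bp
  184–243 then 1–91 → 60 + 91 = 151 bp
Sorted largest to smallest: 151, 84, 8 bp.

151, 84, 8 bp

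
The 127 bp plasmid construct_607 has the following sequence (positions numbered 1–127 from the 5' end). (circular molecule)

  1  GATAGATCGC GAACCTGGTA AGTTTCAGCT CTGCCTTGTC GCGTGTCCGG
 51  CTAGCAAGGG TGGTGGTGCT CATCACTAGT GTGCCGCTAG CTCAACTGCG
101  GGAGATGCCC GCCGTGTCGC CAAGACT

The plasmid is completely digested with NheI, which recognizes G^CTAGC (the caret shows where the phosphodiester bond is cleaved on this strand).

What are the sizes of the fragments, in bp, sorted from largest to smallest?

91, 36 bp

NheI sites (GCTAGC) start at positions 50, 86.
NheI cuts after the first base of each site, so after positions 50, 86.
Circular molecule, 2 cuts → 2 fragments:
  51–86 → 36 bp
  87–127 then 1–50 → 41 + 50 = 91 bp
Sorted largest to smallest: 91, 36 bp.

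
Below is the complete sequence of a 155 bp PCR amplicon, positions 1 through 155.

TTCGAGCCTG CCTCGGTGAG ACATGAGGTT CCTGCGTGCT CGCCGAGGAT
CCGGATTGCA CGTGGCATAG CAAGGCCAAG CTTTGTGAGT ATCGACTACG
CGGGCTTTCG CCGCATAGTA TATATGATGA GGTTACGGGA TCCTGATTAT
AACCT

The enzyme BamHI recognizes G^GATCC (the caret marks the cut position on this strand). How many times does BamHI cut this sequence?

GGATCC occurs starting at positions 47, 138.
BamHI cuts at 2 sites.

2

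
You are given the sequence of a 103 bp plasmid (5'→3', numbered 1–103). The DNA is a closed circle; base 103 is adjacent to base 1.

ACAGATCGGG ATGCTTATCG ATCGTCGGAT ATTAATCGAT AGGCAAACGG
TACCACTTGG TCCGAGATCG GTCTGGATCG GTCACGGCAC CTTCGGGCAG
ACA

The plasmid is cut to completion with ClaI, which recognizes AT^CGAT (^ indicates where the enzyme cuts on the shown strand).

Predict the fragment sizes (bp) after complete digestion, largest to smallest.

ClaI sites (ATCGAT) start at positions 17, 35.
ClaI cuts after base 2 of each site, so after positions 18, 36.
Circular molecule, 2 cuts → 2 fragments:
  19–36 → 18 bp
  37–103 then 1–18 → 67 + 18 = 85 bp
Sorted largest to smallest: 85, 18 bp.

85, 18 bp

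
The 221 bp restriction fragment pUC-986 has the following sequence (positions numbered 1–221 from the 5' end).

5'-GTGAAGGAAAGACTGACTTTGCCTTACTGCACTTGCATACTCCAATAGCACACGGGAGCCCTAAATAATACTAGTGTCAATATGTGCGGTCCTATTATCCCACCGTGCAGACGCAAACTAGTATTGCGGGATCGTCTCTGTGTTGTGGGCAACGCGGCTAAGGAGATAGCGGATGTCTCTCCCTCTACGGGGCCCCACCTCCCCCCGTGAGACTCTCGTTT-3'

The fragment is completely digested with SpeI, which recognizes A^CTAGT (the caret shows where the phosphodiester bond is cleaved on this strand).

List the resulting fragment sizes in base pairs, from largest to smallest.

SpeI sites (ACTAGT) start at positions 70, 117.
SpeI cuts after the first base of each site, so after positions 70, 117.
Linear molecule, 2 cuts → 3 fragments:
  1–70 → 70 bp
  71–117 → 47 bp
  118–221 → 104 bp
Sorted largest to smallest: 104, 70, 47 bp.

104, 70, 47 bp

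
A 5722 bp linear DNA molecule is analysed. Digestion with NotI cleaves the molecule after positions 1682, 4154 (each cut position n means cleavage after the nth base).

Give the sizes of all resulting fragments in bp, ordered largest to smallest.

2472, 1682, 1568 bp

Linear molecule, 2 cuts → 3 fragments:
  1682 − 0 = 1682 bp
  4154 − 1682 = 2472 bp
  5722 − 4154 = 1568 bp
Sorted largest to smallest: 2472, 1682, 1568 bp.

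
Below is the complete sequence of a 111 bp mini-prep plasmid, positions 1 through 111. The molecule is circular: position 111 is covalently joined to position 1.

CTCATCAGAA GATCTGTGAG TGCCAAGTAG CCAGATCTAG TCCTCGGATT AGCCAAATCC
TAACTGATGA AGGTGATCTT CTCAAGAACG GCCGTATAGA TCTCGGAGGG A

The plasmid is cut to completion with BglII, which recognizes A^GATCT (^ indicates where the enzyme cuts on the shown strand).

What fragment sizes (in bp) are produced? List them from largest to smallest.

65, 23, 23 bp

BglII sites (AGATCT) start at positions 10, 33, 98.
BglII cuts after the first base of each site, so after positions 10, 33, 98.
Circular molecule, 3 cuts → 3 fragments:
  11–33 → 23 bp
  34–98 → 65 bp
  99–111 then 1–10 → 13 + 10 = 23 bp
Sorted largest to smallest: 65, 23, 23 bp.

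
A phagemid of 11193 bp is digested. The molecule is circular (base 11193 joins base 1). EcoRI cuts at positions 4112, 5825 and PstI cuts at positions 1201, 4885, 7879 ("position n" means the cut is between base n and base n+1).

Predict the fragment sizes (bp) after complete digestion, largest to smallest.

Combined cut positions (sorted): 1201, 4112, 4885, 5825, 7879.
Circular molecule, 5 cuts → 5 fragments:
  4112 − 1201 = 2911 bp
  4885 − 4112 = 773 bp
  5825 − 4885 = 940 bp
  7879 − 5825 = 2054 bp
  wrap: 11193 − 7879 + 1201 = 4515 bp
Sorted largest to smallest: 4515, 2911, 2054, 940, 773 bp.

4515, 2911, 2054, 940, 773 bp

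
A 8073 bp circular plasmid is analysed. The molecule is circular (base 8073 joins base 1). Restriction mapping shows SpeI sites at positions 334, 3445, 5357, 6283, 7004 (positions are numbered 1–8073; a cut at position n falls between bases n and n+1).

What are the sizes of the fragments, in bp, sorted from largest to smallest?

Circular molecule, 5 cuts → 5 fragments:
  3445 − 334 = 3111 bp
  5357 − 3445 = 1912 bp
  6283 − 5357 = 926 bp
  7004 − 6283 = 721 bp
  wrap: 8073 − 7004 + 334 = 1403 bp
Sorted largest to smallest: 3111, 1912, 1403, 926, 721 bp.

3111, 1912, 1403, 926, 721 bp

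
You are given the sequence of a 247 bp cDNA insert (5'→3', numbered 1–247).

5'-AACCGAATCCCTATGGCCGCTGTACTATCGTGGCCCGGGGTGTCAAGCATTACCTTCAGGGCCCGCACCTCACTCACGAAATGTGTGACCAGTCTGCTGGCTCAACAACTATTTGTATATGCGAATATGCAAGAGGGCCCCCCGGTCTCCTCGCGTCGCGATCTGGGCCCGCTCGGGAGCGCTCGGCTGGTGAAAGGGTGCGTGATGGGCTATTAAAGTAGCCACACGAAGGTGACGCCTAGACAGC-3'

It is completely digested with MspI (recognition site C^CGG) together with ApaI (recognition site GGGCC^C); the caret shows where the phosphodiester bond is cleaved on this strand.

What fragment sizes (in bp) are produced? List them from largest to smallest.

78, 76, 35, 28, 27, 3 bp

MspI sites (CCGG) start at positions 35, 142.
MspI cuts after the first base of each site, so after positions 35, 142.
ApaI sites (GGGCCC) start at positions 59, 135, 165.
ApaI cuts after base 5 of each site (before the last base), so after positions 63, 139, 169.
Combined cut positions: 35, 63, 139, 142, 169.
Linear molecule, 5 cuts → 6 fragments:
  1–35 → 35 bp
  36–63 → 28 bp
  64–139 → 76 bp
  140–142 → 3 bp
  143–169 → 27 bp
  170–247 → 78 bp
Sorted largest to smallest: 78, 76, 35, 28, 27, 3 bp.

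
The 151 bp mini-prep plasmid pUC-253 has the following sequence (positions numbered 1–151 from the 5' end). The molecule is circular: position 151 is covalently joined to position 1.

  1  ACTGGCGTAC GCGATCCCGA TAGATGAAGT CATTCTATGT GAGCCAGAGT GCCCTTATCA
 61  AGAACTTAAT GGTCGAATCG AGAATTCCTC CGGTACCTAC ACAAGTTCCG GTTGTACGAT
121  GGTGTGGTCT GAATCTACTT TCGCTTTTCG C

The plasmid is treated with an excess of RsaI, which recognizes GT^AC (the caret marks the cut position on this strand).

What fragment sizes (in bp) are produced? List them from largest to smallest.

RsaI sites (GTAC) start at positions 7, 93, 114.
RsaI cuts after base 2 of each site, so after positions 8, 94, 115.
Circular molecule, 3 cuts → 3 fragments:
  9–94 → 86 bp
  95–115 → 21 bp
  116–151 then 1–8 → 36 + 8 = 44 bp
Sorted largest to smallest: 86, 44, 21 bp.

86, 44, 21 bp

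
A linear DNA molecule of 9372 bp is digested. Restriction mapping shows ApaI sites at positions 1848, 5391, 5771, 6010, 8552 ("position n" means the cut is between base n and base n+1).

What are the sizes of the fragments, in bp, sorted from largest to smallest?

Linear molecule, 5 cuts → 6 fragments:
  1848 − 0 = 1848 bp
  5391 − 1848 = 3543 bp
  5771 − 5391 = 380 bp
  6010 − 5771 = 239 bp
  8552 − 6010 = 2542 bp
  9372 − 8552 = 820 bp
Sorted largest to smallest: 3543, 2542, 1848, 820, 380, 239 bp.

3543, 2542, 1848, 820, 380, 239 bp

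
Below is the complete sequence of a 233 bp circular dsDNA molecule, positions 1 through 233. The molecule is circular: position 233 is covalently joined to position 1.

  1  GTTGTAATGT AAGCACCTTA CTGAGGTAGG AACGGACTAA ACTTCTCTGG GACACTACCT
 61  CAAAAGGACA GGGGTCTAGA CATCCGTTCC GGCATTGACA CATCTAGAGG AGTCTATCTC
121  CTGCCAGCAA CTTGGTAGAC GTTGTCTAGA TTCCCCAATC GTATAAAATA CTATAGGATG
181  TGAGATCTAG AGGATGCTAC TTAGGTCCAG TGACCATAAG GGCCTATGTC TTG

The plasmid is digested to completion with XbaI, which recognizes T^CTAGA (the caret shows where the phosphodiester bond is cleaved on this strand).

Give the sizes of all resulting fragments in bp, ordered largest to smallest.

122, 42, 41, 28 bp

XbaI sites (TCTAGA) start at positions 75, 103, 145, 186.
XbaI cuts after the first base of each site, so after positions 75, 103, 145, 186.
Circular molecule, 4 cuts → 4 fragments:
  76–103 → 28 bp
  104–145 → 42 bp
  146–186 → 41 bp
  187–233 then 1–75 → 47 + 75 = 122 bp
Sorted largest to smallest: 122, 42, 41, 28 bp.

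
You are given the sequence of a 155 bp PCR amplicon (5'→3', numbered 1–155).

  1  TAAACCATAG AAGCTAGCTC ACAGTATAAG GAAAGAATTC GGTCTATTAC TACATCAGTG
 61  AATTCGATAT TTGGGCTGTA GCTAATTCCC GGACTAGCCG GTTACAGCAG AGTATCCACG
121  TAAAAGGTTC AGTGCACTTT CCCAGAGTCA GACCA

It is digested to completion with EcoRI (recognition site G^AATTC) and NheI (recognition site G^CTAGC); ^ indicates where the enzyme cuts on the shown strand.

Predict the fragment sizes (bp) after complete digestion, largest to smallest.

95, 25, 22, 13 bp

EcoRI sites (GAATTC) start at positions 35, 60.
EcoRI cuts after the first base of each site, so after positions 35, 60.
The NheI site (GCTAGC) starts at position 13.
NheI cuts after the first base of each site, so after position 13.
Combined cut positions: 13, 35, 60.
Linear molecule, 3 cuts → 4 fragments:
  1–13 → 13 bp
  14–35 → 22 bp
  36–60 → 25 bp
  61–155 → 95 bp
Sorted largest to smallest: 95, 25, 22, 13 bp.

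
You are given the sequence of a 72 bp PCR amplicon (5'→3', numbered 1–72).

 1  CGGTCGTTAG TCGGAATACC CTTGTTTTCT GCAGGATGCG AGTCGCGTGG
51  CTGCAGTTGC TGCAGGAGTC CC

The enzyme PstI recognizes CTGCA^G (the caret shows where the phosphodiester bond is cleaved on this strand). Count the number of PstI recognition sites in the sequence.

3

CTGCAG occurs starting at positions 29, 51, 60.
PstI cuts at 3 sites.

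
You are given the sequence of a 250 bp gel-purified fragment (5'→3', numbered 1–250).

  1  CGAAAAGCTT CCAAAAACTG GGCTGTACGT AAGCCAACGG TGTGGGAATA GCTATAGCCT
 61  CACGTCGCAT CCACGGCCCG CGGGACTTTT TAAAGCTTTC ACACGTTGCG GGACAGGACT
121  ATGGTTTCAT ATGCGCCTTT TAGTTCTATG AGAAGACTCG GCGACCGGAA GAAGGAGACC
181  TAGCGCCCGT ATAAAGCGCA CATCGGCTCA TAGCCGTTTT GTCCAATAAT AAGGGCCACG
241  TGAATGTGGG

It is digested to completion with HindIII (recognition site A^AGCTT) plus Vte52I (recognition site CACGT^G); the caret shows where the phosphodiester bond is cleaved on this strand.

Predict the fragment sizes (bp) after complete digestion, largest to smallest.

148, 88, 9, 5 bp

HindIII sites (AAGCTT) start at positions 5, 93.
HindIII cuts after the first base of each site, so after positions 5, 93.
The Vte52I site (CACGTG) starts at position 237.
Vte52I cuts after base 5 of each site (before the last base), so after position 241.
Combined cut positions: 5, 93, 241.
Linear molecule, 3 cuts → 4 fragments:
  1–5 → 5 bp
  6–93 → 88 bp
  94–241 → 148 bp
  242–250 → 9 bp
Sorted largest to smallest: 148, 88, 9, 5 bp.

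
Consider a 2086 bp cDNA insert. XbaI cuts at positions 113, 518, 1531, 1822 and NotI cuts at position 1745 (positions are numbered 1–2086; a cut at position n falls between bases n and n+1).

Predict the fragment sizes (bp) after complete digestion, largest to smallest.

Combined cut positions (sorted): 113, 518, 1531, 1745, 1822.
Linear molecule, 5 cuts → 6 fragments:
  113 − 0 = 113 bp
  518 − 113 = 405 bp
  1531 − 518 = 1013 bp
  1745 − 1531 = 214 bp
  1822 − 1745 = 77 bp
  2086 − 1822 = 264 bp
Sorted largest to smallest: 1013, 405, 264, 214, 113, 77 bp.

1013, 405, 264, 214, 113, 77 bp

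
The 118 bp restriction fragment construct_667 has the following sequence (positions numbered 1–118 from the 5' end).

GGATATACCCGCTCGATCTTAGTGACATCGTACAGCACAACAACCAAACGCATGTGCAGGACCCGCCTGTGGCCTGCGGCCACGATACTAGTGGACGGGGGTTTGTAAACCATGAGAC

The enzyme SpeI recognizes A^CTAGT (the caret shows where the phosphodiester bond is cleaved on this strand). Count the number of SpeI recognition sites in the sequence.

1

ACTAGT occurs starting at position 87.
SpeI cuts at 1 site.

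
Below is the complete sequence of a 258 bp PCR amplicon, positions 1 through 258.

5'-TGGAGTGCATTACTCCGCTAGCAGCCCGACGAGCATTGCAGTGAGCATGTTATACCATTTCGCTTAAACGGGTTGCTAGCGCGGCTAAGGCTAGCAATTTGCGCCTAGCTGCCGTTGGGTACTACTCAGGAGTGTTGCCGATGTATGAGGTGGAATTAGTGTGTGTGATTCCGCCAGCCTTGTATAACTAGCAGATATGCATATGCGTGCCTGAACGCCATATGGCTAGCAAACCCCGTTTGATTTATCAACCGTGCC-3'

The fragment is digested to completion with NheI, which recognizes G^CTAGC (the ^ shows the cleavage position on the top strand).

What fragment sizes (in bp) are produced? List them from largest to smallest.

NheI sites (GCTAGC) start at positions 17, 75, 90, 225.
NheI cuts after the first base of each site, so after positions 17, 75, 90, 225.
Linear molecule, 4 cuts → 5 fragments:
  1–17 → 17 bp
  18–75 → 58 bp
  76–90 → 15 bp
  91–225 → 135 bp
  226–258 → 33 bp
Sorted largest to smallest: 135, 58, 33, 17, 15 bp.

135, 58, 33, 17, 15 bp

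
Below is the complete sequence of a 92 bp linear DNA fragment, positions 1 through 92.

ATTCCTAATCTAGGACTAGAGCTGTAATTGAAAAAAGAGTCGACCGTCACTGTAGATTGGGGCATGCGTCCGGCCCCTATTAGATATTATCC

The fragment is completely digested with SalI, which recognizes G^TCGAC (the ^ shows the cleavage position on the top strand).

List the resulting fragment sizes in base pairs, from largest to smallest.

The SalI site (GTCGAC) starts at position 39.
SalI cuts after the first base of each site, so after position 39.
Linear molecule, 1 cut → 2 fragments:
  1–39 → 39 bp
  40–92 → 53 bp
Sorted largest to smallest: 53, 39 bp.

53, 39 bp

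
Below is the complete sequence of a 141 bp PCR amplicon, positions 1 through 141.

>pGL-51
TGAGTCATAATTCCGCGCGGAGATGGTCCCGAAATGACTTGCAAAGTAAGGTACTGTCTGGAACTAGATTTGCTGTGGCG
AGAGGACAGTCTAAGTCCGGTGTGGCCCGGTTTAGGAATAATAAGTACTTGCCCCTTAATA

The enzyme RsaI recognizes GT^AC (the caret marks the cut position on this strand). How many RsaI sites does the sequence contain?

GTAC occurs starting at positions 51, 125.
RsaI cuts at 2 sites.

2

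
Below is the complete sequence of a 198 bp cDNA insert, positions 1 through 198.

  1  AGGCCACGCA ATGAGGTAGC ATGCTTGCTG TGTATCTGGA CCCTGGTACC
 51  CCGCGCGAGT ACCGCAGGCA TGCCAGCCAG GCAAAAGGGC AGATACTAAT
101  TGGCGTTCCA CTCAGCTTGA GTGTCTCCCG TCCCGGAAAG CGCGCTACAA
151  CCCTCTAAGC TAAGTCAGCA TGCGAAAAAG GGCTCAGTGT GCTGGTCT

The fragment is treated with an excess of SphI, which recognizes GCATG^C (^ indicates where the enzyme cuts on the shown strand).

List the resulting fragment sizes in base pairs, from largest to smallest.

100, 49, 26, 23 bp

SphI sites (GCATGC) start at positions 19, 68, 168.
SphI cuts after base 5 of each site (before the last base), so after positions 23, 72, 172.
Linear molecule, 3 cuts → 4 fragments:
  1–23 → 23 bp
  24–72 → 49 bp
  73–172 → 100 bp
  173–198 → 26 bp
Sorted largest to smallest: 100, 49, 26, 23 bp.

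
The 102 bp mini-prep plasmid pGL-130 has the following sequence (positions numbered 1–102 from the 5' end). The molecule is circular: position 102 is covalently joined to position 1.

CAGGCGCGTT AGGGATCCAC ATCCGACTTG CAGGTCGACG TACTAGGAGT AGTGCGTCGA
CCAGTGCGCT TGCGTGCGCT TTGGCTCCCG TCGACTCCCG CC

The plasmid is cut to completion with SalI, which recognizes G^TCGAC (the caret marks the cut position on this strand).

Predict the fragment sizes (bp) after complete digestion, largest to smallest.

SalI sites (GTCGAC) start at positions 34, 56, 90.
SalI cuts after the first base of each site, so after positions 34, 56, 90.
Circular molecule, 3 cuts → 3 fragments:
  35–56 → 22 bp
  57–90 → 34 bp
  91–102 then 1–34 → 12 + 34 = 46 bp
Sorted largest to smallest: 46, 34, 22 bp.

46, 34, 22 bp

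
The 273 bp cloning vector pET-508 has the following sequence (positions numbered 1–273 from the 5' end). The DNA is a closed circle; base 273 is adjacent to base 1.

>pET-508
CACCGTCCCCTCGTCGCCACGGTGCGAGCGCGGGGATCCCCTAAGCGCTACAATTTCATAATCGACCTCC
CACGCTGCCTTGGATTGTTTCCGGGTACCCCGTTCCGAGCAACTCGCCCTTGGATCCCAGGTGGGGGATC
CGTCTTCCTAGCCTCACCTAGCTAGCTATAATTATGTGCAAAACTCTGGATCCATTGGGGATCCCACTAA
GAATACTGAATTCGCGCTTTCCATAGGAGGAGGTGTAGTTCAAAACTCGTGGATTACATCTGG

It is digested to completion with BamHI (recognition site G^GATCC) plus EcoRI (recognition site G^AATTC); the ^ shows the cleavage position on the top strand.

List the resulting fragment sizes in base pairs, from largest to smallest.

89, 88, 52, 19, 14, 11 bp

BamHI sites (GGATCC) start at positions 34, 122, 136, 188, 199.
BamHI cuts after the first base of each site, so after positions 34, 122, 136, 188, 199.
The EcoRI site (GAATTC) starts at position 218.
EcoRI cuts after the first base of each site, so after position 218.
Combined cut positions: 34, 122, 136, 188, 199, 218.
Circular molecule, 6 cuts → 6 fragments:
  35–122 → 88 bp
  123–136 → 14 bp
  137–188 → 52 bp
  189–199 → 11 bp
  200–218 → 19 bp
  219–273 then 1–34 → 55 + 34 = 89 bp
Sorted largest to smallest: 89, 88, 52, 19, 14, 11 bp.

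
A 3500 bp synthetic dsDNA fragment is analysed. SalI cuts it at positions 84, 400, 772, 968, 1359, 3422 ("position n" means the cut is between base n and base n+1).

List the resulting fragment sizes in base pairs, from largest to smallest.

2063, 391, 372, 316, 196, 84, 78 bp

Linear molecule, 6 cuts → 7 fragments:
  84 − 0 = 84 bp
  400 − 84 = 316 bp
  772 − 400 = 372 bp
  968 − 772 = 196 bp
  1359 − 968 = 391 bp
  3422 − 1359 = 2063 bp
  3500 − 3422 = 78 bp
Sorted largest to smallest: 2063, 391, 372, 316, 196, 84, 78 bp.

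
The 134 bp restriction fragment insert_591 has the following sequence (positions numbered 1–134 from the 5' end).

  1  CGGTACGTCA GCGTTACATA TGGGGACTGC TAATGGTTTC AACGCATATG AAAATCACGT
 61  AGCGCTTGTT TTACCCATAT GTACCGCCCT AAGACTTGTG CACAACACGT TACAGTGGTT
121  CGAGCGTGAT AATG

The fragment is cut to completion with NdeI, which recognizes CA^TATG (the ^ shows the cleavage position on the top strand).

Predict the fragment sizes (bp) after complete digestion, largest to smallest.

57, 31, 28, 18 bp

NdeI sites (CATATG) start at positions 17, 45, 76.
NdeI cuts after base 2 of each site, so after positions 18, 46, 77.
Linear molecule, 3 cuts → 4 fragments:
  1–18 → 18 bp
  19–46 → 28 bp
  47–77 → 31 bp
  78–134 → 57 bp
Sorted largest to smallest: 57, 31, 28, 18 bp.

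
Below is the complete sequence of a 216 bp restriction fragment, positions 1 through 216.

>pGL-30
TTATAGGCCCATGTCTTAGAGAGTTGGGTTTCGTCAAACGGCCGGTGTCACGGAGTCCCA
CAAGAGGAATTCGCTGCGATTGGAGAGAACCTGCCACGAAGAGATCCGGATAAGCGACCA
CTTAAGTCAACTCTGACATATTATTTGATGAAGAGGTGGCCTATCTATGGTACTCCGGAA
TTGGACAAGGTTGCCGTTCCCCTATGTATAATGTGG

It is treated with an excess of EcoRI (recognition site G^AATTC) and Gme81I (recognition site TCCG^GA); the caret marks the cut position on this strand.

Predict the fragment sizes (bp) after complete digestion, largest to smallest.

The EcoRI site (GAATTC) starts at position 67.
EcoRI cuts after the first base of each site, so after position 67.
Gme81I sites (TCCGGA) start at positions 105, 174.
Gme81I cuts after base 4 of each site, so after positions 108, 177.
Combined cut positions: 67, 108, 177.
Linear molecule, 3 cuts → 4 fragments:
  1–67 → 67 bp
  68–108 → 41 bp
  109–177 → 69 bp
  178–216 → 39 bp
Sorted largest to smallest: 69, 67, 41, 39 bp.

69, 67, 41, 39 bp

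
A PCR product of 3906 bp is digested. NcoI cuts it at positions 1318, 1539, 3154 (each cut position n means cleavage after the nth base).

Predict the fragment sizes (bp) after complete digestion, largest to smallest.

1615, 1318, 752, 221 bp

Linear molecule, 3 cuts → 4 fragments:
  1318 − 0 = 1318 bp
  1539 − 1318 = 221 bp
  3154 − 1539 = 1615 bp
  3906 − 3154 = 752 bp
Sorted largest to smallest: 1615, 1318, 752, 221 bp.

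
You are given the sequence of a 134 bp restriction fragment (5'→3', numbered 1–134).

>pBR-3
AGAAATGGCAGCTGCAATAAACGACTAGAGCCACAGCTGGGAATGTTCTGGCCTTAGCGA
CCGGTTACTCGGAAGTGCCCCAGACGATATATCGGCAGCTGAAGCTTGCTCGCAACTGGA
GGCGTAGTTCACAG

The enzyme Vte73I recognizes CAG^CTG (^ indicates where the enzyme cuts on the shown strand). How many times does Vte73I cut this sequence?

3

CAGCTG occurs starting at positions 9, 34, 96.
Vte73I cuts at 3 sites.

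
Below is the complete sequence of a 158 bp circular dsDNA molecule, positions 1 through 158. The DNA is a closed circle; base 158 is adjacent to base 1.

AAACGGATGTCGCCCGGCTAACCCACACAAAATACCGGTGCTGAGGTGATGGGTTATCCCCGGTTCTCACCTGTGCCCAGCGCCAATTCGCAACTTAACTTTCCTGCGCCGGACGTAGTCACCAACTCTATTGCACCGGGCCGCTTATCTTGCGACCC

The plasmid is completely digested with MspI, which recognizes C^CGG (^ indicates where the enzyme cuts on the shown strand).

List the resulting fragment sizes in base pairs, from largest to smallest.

MspI sites (CCGG) start at positions 14, 35, 60, 109, 136.
MspI cuts after the first base of each site, so after positions 14, 35, 60, 109, 136.
Circular molecule, 5 cuts → 5 fragments:
  15–35 → 21 bp
  36–60 → 25 bp
  61–109 → 49 bp
  110–136 → 27 bp
  137–158 then 1–14 → 22 + 14 = 36 bp
Sorted largest to smallest: 49, 36, 27, 25, 21 bp.

49, 36, 27, 25, 21 bp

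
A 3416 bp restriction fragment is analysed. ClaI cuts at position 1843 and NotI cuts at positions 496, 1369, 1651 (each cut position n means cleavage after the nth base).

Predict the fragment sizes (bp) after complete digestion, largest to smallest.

1573, 873, 496, 282, 192 bp

Combined cut positions (sorted): 496, 1369, 1651, 1843.
Linear molecule, 4 cuts → 5 fragments:
  496 − 0 = 496 bp
  1369 − 496 = 873 bp
  1651 − 1369 = 282 bp
  1843 − 1651 = 192 bp
  3416 − 1843 = 1573 bp
Sorted largest to smallest: 1573, 873, 496, 282, 192 bp.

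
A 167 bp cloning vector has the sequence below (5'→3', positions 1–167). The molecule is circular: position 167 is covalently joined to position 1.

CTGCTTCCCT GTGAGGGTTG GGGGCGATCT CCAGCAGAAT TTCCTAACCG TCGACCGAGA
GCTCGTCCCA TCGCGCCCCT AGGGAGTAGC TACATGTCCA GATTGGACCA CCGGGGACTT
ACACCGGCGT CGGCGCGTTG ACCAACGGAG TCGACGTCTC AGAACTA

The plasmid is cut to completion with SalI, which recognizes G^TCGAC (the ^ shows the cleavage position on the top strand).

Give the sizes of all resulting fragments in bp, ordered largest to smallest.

SalI sites (GTCGAC) start at positions 50, 150.
SalI cuts after the first base of each site, so after positions 50, 150.
Circular molecule, 2 cuts → 2 fragments:
  51–150 → 100 bp
  151–167 then 1–50 → 17 + 50 = 67 bp
Sorted largest to smallest: 100, 67 bp.

100, 67 bp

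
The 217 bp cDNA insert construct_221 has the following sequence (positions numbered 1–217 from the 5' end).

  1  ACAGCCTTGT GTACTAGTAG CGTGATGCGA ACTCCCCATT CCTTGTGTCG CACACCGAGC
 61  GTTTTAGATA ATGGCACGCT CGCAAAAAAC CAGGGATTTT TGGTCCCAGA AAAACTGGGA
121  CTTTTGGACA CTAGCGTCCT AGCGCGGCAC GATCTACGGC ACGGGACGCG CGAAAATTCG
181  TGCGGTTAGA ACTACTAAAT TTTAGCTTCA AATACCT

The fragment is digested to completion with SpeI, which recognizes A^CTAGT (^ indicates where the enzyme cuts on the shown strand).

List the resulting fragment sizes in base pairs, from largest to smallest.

204, 13 bp

The SpeI site (ACTAGT) starts at position 13.
SpeI cuts after the first base of each site, so after position 13.
Linear molecule, 1 cut → 2 fragments:
  1–13 → 13 bp
  14–217 → 204 bp
Sorted largest to smallest: 204, 13 bp.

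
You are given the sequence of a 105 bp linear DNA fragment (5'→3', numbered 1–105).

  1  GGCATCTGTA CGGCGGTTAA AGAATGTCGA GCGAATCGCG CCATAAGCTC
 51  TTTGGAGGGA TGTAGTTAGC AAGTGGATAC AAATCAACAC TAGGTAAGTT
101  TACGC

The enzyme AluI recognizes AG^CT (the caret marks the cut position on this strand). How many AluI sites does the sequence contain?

1

AGCT occurs starting at position 46.
AluI cuts at 1 site.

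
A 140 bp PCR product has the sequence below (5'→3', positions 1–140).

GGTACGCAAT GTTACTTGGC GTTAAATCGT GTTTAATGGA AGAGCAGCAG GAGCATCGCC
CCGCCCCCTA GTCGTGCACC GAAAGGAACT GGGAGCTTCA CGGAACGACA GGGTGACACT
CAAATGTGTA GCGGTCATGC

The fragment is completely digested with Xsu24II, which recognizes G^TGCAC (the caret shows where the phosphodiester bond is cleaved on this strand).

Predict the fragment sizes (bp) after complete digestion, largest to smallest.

74, 66 bp

The Xsu24II site (GTGCAC) starts at position 74.
Xsu24II cuts after the first base of each site, so after position 74.
Linear molecule, 1 cut → 2 fragments:
  1–74 → 74 bp
  75–140 → 66 bp
Sorted largest to smallest: 74, 66 bp.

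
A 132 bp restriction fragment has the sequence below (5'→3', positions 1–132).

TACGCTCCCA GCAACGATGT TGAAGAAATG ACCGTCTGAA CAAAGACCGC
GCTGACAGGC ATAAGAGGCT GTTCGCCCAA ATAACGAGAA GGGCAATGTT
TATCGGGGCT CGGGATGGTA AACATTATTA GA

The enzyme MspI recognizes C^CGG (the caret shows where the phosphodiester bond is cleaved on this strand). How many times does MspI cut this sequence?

No occurrence of CCGG is present in the sequence.
MspI does not cut: 0 sites.

0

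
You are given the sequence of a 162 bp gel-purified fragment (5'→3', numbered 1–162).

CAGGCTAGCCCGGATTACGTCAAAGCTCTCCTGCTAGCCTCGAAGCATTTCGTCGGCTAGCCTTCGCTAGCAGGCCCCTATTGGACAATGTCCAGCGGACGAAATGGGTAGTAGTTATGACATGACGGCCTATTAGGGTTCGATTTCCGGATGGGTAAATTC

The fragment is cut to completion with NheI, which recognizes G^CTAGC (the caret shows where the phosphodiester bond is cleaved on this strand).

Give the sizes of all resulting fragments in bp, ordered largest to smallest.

NheI sites (GCTAGC) start at positions 4, 33, 56, 66.
NheI cuts after the first base of each site, so after positions 4, 33, 56, 66.
Linear molecule, 4 cuts → 5 fragments:
  1–4 → 4 bp
  5–33 → 29 bp
  34–56 → 23 bp
  57–66 → 10 bp
  67–162 → 96 bp
Sorted largest to smallest: 96, 29, 23, 10, 4 bp.

96, 29, 23, 10, 4 bp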